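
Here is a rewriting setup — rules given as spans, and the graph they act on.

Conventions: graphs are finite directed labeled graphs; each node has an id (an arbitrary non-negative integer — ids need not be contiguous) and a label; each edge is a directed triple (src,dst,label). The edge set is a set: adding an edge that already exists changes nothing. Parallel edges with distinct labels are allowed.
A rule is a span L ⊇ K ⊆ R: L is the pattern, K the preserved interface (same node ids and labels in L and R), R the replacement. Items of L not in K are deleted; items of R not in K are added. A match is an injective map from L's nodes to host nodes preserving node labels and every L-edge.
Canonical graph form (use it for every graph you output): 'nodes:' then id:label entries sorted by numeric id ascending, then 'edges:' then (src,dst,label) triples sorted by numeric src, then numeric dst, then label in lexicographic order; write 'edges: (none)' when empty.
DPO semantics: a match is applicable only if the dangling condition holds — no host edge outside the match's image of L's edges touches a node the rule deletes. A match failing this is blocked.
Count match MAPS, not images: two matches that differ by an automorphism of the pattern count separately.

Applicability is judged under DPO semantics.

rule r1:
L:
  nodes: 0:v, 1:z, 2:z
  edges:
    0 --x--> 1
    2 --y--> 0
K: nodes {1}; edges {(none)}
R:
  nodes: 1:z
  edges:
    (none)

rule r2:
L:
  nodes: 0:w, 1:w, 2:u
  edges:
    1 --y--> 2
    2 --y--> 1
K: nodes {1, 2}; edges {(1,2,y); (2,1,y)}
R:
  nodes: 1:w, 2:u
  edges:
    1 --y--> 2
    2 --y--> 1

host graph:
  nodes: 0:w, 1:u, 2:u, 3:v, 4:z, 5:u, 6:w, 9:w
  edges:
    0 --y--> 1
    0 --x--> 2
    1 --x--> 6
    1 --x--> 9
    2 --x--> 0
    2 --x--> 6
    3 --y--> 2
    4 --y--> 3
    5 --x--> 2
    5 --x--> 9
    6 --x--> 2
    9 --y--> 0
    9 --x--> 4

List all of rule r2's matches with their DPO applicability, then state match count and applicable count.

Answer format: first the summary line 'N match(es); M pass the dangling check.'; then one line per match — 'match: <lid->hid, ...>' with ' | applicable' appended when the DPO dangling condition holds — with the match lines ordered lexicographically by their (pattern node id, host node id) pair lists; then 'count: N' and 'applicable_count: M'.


0 match(es); 0 pass the dangling check.
count: 0
applicable_count: 0


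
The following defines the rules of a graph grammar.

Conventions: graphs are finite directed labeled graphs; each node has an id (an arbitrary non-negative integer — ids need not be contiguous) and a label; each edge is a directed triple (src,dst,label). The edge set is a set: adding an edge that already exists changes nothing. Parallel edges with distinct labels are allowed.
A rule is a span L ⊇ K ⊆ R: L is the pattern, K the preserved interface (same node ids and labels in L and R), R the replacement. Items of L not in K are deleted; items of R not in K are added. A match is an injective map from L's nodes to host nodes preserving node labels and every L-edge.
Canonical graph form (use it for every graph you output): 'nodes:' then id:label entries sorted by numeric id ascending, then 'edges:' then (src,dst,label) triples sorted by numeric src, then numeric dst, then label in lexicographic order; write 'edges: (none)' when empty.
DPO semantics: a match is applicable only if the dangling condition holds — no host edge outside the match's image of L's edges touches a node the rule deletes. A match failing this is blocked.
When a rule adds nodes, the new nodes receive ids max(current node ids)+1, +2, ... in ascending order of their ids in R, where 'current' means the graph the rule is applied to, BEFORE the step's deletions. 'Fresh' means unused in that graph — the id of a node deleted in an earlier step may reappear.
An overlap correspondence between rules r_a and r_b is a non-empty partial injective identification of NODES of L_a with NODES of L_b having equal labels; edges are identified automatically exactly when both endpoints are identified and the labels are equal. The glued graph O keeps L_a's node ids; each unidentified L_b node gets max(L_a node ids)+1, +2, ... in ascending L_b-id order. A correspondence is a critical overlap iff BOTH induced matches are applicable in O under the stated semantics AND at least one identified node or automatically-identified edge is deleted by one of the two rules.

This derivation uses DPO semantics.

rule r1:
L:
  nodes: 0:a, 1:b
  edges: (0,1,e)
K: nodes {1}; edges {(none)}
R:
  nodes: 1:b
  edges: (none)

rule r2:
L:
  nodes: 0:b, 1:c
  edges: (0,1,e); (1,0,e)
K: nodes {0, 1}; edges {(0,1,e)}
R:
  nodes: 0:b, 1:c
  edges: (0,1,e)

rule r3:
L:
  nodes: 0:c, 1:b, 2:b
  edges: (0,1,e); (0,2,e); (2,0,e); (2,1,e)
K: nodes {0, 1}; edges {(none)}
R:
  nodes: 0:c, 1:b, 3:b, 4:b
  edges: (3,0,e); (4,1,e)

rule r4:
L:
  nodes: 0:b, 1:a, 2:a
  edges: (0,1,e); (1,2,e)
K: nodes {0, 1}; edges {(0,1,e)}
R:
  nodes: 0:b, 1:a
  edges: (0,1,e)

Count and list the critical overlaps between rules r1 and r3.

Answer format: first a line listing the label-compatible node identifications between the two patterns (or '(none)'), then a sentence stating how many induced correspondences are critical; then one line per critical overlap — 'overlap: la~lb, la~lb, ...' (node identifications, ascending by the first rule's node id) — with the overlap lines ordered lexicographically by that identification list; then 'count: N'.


label-compatible node identifications between L(r1) and L(r3): 1~1, 1~2
0 of the induced correspondences are critical overlaps of r1 and r3.
count: 0


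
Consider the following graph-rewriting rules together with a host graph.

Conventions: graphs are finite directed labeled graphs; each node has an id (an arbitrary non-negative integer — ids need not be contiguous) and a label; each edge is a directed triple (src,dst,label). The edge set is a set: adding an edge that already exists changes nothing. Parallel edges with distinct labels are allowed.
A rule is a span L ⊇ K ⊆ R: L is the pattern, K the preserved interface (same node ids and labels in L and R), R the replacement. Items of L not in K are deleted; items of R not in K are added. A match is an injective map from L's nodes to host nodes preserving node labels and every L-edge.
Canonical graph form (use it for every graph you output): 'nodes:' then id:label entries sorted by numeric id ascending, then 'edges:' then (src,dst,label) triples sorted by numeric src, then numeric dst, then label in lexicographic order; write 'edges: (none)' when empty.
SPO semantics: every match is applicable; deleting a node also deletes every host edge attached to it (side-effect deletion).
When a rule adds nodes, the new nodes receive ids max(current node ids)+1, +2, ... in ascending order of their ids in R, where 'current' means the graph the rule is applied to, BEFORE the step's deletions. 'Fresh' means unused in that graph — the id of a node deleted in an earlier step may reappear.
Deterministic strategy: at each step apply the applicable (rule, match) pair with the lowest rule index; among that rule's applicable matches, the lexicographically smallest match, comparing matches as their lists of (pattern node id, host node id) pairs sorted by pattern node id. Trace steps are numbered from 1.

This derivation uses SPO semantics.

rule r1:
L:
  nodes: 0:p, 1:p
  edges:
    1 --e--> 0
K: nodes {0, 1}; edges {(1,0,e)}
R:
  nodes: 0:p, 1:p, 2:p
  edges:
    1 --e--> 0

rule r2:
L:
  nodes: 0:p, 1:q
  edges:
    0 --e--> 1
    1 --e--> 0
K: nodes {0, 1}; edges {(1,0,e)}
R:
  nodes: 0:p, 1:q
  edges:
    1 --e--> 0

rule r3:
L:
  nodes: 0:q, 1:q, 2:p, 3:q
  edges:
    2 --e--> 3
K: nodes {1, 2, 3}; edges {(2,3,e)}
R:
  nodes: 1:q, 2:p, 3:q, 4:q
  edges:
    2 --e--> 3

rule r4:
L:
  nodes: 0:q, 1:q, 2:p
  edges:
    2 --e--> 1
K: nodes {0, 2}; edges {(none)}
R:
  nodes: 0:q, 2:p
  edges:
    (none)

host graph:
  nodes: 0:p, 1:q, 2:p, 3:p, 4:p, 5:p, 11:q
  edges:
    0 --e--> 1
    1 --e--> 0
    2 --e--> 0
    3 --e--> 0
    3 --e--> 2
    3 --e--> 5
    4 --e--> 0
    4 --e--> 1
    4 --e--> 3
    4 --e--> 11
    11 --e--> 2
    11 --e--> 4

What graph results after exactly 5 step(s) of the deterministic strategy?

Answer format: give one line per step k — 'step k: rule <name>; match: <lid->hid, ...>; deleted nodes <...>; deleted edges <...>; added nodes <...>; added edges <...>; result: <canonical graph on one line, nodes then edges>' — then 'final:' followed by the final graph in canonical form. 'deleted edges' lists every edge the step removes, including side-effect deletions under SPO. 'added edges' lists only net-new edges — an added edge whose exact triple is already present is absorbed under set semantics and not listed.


step 1: rule r1; match: 0->0, 1->2; deleted nodes (none); deleted edges (none); added nodes 12; added edges (none); result: nodes: 0:p, 1:q, 2:p, 3:p, 4:p, 5:p, 11:q, 12:p edges: (0,1,e); (1,0,e); (2,0,e); (3,0,e); (3,2,e); (3,5,e); (4,0,e); (4,1,e); (4,3,e); (4,11,e); (11,2,e); (11,4,e)
step 2: rule r1; match: 0->0, 1->2; deleted nodes (none); deleted edges (none); added nodes 13; added edges (none); result: nodes: 0:p, 1:q, 2:p, 3:p, 4:p, 5:p, 11:q, 12:p, 13:p edges: (0,1,e); (1,0,e); (2,0,e); (3,0,e); (3,2,e); (3,5,e); (4,0,e); (4,1,e); (4,3,e); (4,11,e); (11,2,e); (11,4,e)
step 3: rule r1; match: 0->0, 1->2; deleted nodes (none); deleted edges (none); added nodes 14; added edges (none); result: nodes: 0:p, 1:q, 2:p, 3:p, 4:p, 5:p, 11:q, 12:p, 13:p, 14:p edges: (0,1,e); (1,0,e); (2,0,e); (3,0,e); (3,2,e); (3,5,e); (4,0,e); (4,1,e); (4,3,e); (4,11,e); (11,2,e); (11,4,e)
step 4: rule r1; match: 0->0, 1->2; deleted nodes (none); deleted edges (none); added nodes 15; added edges (none); result: nodes: 0:p, 1:q, 2:p, 3:p, 4:p, 5:p, 11:q, 12:p, 13:p, 14:p, 15:p edges: (0,1,e); (1,0,e); (2,0,e); (3,0,e); (3,2,e); (3,5,e); (4,0,e); (4,1,e); (4,3,e); (4,11,e); (11,2,e); (11,4,e)
step 5: rule r1; match: 0->0, 1->2; deleted nodes (none); deleted edges (none); added nodes 16; added edges (none); result: nodes: 0:p, 1:q, 2:p, 3:p, 4:p, 5:p, 11:q, 12:p, 13:p, 14:p, 15:p, 16:p edges: (0,1,e); (1,0,e); (2,0,e); (3,0,e); (3,2,e); (3,5,e); (4,0,e); (4,1,e); (4,3,e); (4,11,e); (11,2,e); (11,4,e)
final:
nodes: 0:p, 1:q, 2:p, 3:p, 4:p, 5:p, 11:q, 12:p, 13:p, 14:p, 15:p, 16:p
edges: (0,1,e); (1,0,e); (2,0,e); (3,0,e); (3,2,e); (3,5,e); (4,0,e); (4,1,e); (4,3,e); (4,11,e); (11,2,e); (11,4,e)


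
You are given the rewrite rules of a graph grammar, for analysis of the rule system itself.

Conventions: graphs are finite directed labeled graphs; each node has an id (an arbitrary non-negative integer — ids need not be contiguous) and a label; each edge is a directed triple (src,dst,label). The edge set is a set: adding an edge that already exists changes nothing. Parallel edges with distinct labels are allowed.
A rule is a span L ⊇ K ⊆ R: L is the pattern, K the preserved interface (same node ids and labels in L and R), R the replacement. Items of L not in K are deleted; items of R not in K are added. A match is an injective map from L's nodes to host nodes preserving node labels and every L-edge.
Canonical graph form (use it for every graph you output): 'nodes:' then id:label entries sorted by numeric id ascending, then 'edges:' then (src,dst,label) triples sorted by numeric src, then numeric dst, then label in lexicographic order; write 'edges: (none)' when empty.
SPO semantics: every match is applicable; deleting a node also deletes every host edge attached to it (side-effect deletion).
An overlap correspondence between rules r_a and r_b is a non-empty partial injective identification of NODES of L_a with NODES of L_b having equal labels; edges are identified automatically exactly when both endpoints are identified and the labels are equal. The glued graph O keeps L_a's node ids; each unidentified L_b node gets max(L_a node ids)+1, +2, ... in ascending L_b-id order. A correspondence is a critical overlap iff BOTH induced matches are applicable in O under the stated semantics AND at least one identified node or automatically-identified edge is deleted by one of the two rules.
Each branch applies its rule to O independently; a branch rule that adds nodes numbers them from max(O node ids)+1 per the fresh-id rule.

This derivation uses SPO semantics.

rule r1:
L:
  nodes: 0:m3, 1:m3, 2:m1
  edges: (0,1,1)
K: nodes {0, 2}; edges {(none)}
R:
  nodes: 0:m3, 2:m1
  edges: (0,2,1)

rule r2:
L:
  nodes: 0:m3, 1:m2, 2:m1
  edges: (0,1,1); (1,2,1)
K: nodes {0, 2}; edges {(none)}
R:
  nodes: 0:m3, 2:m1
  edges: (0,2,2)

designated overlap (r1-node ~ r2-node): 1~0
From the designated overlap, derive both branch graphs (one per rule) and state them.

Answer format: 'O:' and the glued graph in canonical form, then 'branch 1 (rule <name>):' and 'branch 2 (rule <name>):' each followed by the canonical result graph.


O:
nodes: 0:m3, 1:m3, 2:m1, 3:m2, 4:m1
edges: (0,1,1); (1,3,1); (3,4,1)
branch 1 (rule r1):
nodes: 0:m3, 2:m1, 3:m2, 4:m1
edges: (0,2,1); (3,4,1)
branch 2 (rule r2):
nodes: 0:m3, 1:m3, 2:m1, 4:m1
edges: (0,1,1); (1,4,2)


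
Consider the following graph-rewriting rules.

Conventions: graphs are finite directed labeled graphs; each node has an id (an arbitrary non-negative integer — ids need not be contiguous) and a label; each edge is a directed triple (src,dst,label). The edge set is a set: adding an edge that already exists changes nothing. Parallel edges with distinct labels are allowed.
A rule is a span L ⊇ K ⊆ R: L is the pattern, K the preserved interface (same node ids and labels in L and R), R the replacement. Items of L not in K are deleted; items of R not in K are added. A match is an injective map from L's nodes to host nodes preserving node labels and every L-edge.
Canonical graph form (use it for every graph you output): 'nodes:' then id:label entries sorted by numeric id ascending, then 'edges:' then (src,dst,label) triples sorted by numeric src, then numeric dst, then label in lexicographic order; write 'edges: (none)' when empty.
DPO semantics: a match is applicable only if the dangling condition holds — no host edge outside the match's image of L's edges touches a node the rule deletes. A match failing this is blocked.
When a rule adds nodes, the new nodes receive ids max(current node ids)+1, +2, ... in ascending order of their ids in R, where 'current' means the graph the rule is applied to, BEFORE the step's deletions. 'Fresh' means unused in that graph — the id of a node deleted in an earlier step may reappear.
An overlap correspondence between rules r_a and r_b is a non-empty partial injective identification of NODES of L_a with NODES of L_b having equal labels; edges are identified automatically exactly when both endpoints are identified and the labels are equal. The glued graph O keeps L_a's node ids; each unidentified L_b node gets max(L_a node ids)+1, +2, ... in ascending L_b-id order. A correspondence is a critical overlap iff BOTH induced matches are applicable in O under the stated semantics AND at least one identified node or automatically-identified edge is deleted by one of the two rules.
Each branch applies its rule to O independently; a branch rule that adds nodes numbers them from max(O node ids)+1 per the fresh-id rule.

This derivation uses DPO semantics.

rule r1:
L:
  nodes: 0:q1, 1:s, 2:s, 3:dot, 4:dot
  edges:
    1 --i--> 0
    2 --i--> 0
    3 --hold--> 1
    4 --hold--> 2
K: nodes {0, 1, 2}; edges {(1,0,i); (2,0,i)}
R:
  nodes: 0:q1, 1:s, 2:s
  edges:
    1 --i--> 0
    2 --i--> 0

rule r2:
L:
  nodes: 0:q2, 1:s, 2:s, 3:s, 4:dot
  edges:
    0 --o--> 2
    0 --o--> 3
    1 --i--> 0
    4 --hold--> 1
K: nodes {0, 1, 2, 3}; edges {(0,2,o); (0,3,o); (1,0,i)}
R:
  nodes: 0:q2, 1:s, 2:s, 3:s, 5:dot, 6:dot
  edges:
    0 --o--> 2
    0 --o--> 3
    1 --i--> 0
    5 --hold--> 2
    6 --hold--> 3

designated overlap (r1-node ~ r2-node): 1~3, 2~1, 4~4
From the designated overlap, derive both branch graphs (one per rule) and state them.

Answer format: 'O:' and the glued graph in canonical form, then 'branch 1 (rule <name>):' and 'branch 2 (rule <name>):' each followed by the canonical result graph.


O:
nodes: 0:q1, 1:s, 2:s, 3:dot, 4:dot, 5:q2, 6:s
edges: (1,0,i); (2,0,i); (2,5,i); (3,1,hold); (4,2,hold); (5,1,o); (5,6,o)
branch 1 (rule r1):
nodes: 0:q1, 1:s, 2:s, 5:q2, 6:s
edges: (1,0,i); (2,0,i); (2,5,i); (5,1,o); (5,6,o)
branch 2 (rule r2):
nodes: 0:q1, 1:s, 2:s, 3:dot, 5:q2, 6:s, 7:dot, 8:dot
edges: (1,0,i); (2,0,i); (2,5,i); (3,1,hold); (5,1,o); (5,6,o); (7,6,hold); (8,1,hold)


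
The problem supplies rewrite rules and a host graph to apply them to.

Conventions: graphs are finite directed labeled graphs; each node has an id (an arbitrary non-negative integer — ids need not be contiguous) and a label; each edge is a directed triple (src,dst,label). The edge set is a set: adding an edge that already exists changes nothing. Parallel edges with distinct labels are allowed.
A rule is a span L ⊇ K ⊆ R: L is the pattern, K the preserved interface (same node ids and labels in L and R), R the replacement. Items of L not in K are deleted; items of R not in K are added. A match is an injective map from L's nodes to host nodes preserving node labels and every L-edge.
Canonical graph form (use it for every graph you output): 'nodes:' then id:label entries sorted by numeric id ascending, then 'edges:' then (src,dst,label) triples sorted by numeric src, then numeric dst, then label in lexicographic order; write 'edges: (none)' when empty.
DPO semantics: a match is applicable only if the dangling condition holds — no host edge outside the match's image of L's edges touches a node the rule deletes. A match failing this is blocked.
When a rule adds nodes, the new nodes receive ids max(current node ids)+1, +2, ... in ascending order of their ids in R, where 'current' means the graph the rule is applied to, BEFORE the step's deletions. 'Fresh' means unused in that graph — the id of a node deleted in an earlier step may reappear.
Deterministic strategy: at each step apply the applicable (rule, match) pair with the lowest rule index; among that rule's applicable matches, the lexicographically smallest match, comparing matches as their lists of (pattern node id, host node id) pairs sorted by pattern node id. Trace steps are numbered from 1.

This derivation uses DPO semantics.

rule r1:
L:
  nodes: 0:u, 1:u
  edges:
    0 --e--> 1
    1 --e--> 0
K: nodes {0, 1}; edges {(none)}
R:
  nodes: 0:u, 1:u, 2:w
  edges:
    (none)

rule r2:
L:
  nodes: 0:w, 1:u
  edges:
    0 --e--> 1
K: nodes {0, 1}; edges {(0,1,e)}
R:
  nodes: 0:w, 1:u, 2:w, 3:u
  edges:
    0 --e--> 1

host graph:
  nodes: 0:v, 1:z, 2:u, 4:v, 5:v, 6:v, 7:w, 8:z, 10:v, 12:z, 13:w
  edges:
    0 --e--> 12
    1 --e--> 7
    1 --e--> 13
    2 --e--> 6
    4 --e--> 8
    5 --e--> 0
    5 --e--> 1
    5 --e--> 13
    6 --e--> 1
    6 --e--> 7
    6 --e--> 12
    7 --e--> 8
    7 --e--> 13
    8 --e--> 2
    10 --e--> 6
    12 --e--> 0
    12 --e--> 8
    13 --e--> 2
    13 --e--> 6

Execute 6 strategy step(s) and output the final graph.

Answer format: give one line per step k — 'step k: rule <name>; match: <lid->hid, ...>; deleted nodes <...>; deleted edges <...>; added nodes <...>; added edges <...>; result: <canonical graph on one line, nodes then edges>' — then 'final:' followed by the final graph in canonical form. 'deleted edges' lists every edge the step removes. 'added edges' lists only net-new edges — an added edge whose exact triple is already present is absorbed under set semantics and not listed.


step 1: rule r2; match: 0->13, 1->2; deleted nodes (none); deleted edges (none); added nodes 14, 15; added edges (none); result: nodes: 0:v, 1:z, 2:u, 4:v, 5:v, 6:v, 7:w, 8:z, 10:v, 12:z, 13:w, 14:w, 15:u edges: (0,12,e); (1,7,e); (1,13,e); (2,6,e); (4,8,e); (5,0,e); (5,1,e); (5,13,e); (6,1,e); (6,7,e); (6,12,e); (7,8,e); (7,13,e); (8,2,e); (10,6,e); (12,0,e); (12,8,e); (13,2,e); (13,6,e)
step 2: rule r2; match: 0->13, 1->2; deleted nodes (none); deleted edges (none); added nodes 16, 17; added edges (none); result: nodes: 0:v, 1:z, 2:u, 4:v, 5:v, 6:v, 7:w, 8:z, 10:v, 12:z, 13:w, 14:w, 15:u, 16:w, 17:u edges: (0,12,e); (1,7,e); (1,13,e); (2,6,e); (4,8,e); (5,0,e); (5,1,e); (5,13,e); (6,1,e); (6,7,e); (6,12,e); (7,8,e); (7,13,e); (8,2,e); (10,6,e); (12,0,e); (12,8,e); (13,2,e); (13,6,e)
step 3: rule r2; match: 0->13, 1->2; deleted nodes (none); deleted edges (none); added nodes 18, 19; added edges (none); result: nodes: 0:v, 1:z, 2:u, 4:v, 5:v, 6:v, 7:w, 8:z, 10:v, 12:z, 13:w, 14:w, 15:u, 16:w, 17:u, 18:w, 19:u edges: (0,12,e); (1,7,e); (1,13,e); (2,6,e); (4,8,e); (5,0,e); (5,1,e); (5,13,e); (6,1,e); (6,7,e); (6,12,e); (7,8,e); (7,13,e); (8,2,e); (10,6,e); (12,0,e); (12,8,e); (13,2,e); (13,6,e)
step 4: rule r2; match: 0->13, 1->2; deleted nodes (none); deleted edges (none); added nodes 20, 21; added edges (none); result: nodes: 0:v, 1:z, 2:u, 4:v, 5:v, 6:v, 7:w, 8:z, 10:v, 12:z, 13:w, 14:w, 15:u, 16:w, 17:u, 18:w, 19:u, 20:w, 21:u edges: (0,12,e); (1,7,e); (1,13,e); (2,6,e); (4,8,e); (5,0,e); (5,1,e); (5,13,e); (6,1,e); (6,7,e); (6,12,e); (7,8,e); (7,13,e); (8,2,e); (10,6,e); (12,0,e); (12,8,e); (13,2,e); (13,6,e)
step 5: rule r2; match: 0->13, 1->2; deleted nodes (none); deleted edges (none); added nodes 22, 23; added edges (none); result: nodes: 0:v, 1:z, 2:u, 4:v, 5:v, 6:v, 7:w, 8:z, 10:v, 12:z, 13:w, 14:w, 15:u, 16:w, 17:u, 18:w, 19:u, 20:w, 21:u, 22:w, 23:u edges: (0,12,e); (1,7,e); (1,13,e); (2,6,e); (4,8,e); (5,0,e); (5,1,e); (5,13,e); (6,1,e); (6,7,e); (6,12,e); (7,8,e); (7,13,e); (8,2,e); (10,6,e); (12,0,e); (12,8,e); (13,2,e); (13,6,e)
step 6: rule r2; match: 0->13, 1->2; deleted nodes (none); deleted edges (none); added nodes 24, 25; added edges (none); result: nodes: 0:v, 1:z, 2:u, 4:v, 5:v, 6:v, 7:w, 8:z, 10:v, 12:z, 13:w, 14:w, 15:u, 16:w, 17:u, 18:w, 19:u, 20:w, 21:u, 22:w, 23:u, 24:w, 25:u edges: (0,12,e); (1,7,e); (1,13,e); (2,6,e); (4,8,e); (5,0,e); (5,1,e); (5,13,e); (6,1,e); (6,7,e); (6,12,e); (7,8,e); (7,13,e); (8,2,e); (10,6,e); (12,0,e); (12,8,e); (13,2,e); (13,6,e)
final:
nodes: 0:v, 1:z, 2:u, 4:v, 5:v, 6:v, 7:w, 8:z, 10:v, 12:z, 13:w, 14:w, 15:u, 16:w, 17:u, 18:w, 19:u, 20:w, 21:u, 22:w, 23:u, 24:w, 25:u
edges: (0,12,e); (1,7,e); (1,13,e); (2,6,e); (4,8,e); (5,0,e); (5,1,e); (5,13,e); (6,1,e); (6,7,e); (6,12,e); (7,8,e); (7,13,e); (8,2,e); (10,6,e); (12,0,e); (12,8,e); (13,2,e); (13,6,e)


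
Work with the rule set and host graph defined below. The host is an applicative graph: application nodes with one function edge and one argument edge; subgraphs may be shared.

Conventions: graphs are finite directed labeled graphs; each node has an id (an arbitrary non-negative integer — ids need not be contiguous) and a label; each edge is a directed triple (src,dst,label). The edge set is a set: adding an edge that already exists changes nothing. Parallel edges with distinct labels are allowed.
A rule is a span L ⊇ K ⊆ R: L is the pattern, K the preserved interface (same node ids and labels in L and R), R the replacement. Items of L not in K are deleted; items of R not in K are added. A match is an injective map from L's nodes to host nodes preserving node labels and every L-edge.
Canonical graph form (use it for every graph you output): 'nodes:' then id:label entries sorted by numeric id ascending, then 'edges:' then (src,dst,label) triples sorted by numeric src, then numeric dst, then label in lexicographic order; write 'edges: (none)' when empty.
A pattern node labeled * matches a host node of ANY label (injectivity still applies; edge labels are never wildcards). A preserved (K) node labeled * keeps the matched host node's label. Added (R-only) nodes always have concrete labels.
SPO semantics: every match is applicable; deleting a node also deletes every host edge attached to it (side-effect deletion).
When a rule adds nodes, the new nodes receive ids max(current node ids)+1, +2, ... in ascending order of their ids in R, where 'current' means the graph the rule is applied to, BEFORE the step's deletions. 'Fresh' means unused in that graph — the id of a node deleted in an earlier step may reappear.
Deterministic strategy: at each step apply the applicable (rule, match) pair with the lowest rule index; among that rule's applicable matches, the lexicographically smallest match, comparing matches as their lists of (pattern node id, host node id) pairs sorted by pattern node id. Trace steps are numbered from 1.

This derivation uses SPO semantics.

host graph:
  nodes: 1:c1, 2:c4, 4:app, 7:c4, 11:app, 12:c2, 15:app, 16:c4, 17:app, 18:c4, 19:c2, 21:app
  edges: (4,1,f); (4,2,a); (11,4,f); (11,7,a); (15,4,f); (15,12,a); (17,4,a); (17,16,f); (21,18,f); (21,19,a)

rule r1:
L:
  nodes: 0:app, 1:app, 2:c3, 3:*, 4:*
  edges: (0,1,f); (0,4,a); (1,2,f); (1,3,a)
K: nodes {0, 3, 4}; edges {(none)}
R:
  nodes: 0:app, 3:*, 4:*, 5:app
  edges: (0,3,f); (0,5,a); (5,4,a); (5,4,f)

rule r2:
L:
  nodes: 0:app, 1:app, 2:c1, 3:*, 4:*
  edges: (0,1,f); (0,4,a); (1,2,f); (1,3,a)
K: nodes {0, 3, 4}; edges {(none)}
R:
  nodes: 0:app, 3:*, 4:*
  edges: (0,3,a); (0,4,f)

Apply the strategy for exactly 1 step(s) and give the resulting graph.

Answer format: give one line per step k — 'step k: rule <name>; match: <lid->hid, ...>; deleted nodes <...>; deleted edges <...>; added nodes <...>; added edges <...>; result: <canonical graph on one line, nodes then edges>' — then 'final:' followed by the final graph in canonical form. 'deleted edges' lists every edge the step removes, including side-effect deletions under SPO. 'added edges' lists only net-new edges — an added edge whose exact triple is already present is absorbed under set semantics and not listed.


step 1: rule r2; match: 0->11, 1->4, 2->1, 3->2, 4->7; deleted nodes 1, 4; deleted edges (4,1,f); (4,2,a); (11,4,f); (11,7,a); (15,4,f); (17,4,a); added nodes (none); added edges (11,2,a); (11,7,f); result: nodes: 2:c4, 7:c4, 11:app, 12:c2, 15:app, 16:c4, 17:app, 18:c4, 19:c2, 21:app edges: (11,2,a); (11,7,f); (15,12,a); (17,16,f); (21,18,f); (21,19,a)
final:
nodes: 2:c4, 7:c4, 11:app, 12:c2, 15:app, 16:c4, 17:app, 18:c4, 19:c2, 21:app
edges: (11,2,a); (11,7,f); (15,12,a); (17,16,f); (21,18,f); (21,19,a)


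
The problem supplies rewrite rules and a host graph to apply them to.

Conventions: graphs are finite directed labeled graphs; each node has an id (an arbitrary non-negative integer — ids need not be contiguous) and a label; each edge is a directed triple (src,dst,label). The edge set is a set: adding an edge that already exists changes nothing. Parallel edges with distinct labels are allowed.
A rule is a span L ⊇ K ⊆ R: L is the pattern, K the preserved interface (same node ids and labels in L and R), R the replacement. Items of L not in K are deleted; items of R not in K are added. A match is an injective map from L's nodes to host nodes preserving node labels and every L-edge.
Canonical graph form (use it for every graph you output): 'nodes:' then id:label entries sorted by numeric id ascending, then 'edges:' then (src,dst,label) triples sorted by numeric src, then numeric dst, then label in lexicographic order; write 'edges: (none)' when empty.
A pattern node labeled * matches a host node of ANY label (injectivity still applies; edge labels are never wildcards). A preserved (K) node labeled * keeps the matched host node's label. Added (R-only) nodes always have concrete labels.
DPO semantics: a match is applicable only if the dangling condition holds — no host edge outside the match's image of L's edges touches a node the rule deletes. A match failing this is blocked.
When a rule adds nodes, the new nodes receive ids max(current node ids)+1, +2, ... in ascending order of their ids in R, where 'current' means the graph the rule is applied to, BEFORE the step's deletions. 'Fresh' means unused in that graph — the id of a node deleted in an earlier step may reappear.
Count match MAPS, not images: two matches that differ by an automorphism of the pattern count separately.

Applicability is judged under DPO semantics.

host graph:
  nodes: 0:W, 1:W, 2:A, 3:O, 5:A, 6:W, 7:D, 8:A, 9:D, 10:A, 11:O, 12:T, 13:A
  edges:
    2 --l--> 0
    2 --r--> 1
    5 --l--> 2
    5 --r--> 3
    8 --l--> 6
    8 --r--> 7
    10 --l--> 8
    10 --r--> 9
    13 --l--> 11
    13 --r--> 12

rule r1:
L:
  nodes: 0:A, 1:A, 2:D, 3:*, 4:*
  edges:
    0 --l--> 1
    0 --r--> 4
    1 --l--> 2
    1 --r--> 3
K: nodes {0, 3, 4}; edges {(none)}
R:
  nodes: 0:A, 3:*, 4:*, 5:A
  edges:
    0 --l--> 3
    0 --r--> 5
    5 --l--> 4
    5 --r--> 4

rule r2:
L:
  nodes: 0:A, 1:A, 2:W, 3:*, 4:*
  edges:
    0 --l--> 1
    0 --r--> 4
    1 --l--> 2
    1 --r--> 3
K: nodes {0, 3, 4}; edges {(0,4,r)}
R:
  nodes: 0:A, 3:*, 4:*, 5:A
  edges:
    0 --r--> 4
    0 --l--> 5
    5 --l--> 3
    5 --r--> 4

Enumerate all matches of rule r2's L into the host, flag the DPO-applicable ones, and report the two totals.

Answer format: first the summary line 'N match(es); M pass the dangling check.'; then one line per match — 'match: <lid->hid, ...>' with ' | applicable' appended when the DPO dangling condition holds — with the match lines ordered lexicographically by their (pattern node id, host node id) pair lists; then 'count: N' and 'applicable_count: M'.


2 match(es); 2 pass the dangling check.
match: 0->5, 1->2, 2->0, 3->1, 4->3 | applicable
match: 0->10, 1->8, 2->6, 3->7, 4->9 | applicable
count: 2
applicable_count: 2


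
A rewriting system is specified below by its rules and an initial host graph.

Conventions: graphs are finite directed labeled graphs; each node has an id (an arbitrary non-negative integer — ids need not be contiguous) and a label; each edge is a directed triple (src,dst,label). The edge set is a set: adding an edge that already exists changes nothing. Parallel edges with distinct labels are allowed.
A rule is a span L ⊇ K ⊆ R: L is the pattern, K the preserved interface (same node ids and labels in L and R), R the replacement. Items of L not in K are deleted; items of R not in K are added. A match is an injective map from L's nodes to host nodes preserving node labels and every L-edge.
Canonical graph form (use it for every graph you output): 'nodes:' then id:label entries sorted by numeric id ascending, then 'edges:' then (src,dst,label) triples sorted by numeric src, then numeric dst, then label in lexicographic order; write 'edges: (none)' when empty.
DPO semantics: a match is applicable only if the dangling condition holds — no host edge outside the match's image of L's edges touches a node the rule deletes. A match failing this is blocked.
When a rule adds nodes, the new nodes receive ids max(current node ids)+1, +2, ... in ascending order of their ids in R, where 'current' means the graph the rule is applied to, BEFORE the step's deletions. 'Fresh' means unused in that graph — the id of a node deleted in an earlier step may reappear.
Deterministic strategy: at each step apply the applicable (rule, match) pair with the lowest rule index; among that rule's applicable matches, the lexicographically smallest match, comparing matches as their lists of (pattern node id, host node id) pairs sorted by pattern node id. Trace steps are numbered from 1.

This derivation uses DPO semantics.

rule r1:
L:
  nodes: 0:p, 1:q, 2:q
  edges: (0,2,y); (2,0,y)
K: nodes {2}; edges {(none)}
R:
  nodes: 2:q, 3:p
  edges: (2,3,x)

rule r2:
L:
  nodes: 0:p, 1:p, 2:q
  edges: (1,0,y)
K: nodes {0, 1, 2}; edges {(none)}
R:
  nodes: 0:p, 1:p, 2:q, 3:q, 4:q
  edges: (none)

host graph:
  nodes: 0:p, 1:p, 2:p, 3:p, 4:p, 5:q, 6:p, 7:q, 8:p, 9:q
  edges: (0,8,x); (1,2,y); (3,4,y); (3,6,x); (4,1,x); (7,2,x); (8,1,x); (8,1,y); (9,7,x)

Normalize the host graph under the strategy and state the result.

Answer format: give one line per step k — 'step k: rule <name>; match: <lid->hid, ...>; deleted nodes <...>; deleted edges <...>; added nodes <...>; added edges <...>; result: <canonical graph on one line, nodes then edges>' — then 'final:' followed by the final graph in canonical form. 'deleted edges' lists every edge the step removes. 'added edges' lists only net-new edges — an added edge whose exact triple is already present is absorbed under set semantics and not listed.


step 1: rule r2; match: 0->1, 1->8, 2->5; deleted nodes (none); deleted edges (8,1,y); added nodes 10, 11; added edges (none); result: nodes: 0:p, 1:p, 2:p, 3:p, 4:p, 5:q, 6:p, 7:q, 8:p, 9:q, 10:q, 11:q edges: (0,8,x); (1,2,y); (3,4,y); (3,6,x); (4,1,x); (7,2,x); (8,1,x); (9,7,x)
step 2: rule r2; match: 0->2, 1->1, 2->5; deleted nodes (none); deleted edges (1,2,y); added nodes 12, 13; added edges (none); result: nodes: 0:p, 1:p, 2:p, 3:p, 4:p, 5:q, 6:p, 7:q, 8:p, 9:q, 10:q, 11:q, 12:q, 13:q edges: (0,8,x); (3,4,y); (3,6,x); (4,1,x); (7,2,x); (8,1,x); (9,7,x)
step 3: rule r2; match: 0->4, 1->3, 2->5; deleted nodes (none); deleted edges (3,4,y); added nodes 14, 15; added edges (none); result: nodes: 0:p, 1:p, 2:p, 3:p, 4:p, 5:q, 6:p, 7:q, 8:p, 9:q, 10:q, 11:q, 12:q, 13:q, 14:q, 15:q edges: (0,8,x); (3,6,x); (4,1,x); (7,2,x); (8,1,x); (9,7,x)
final:
nodes: 0:p, 1:p, 2:p, 3:p, 4:p, 5:q, 6:p, 7:q, 8:p, 9:q, 10:q, 11:q, 12:q, 13:q, 14:q, 15:q
edges: (0,8,x); (3,6,x); (4,1,x); (7,2,x); (8,1,x); (9,7,x)


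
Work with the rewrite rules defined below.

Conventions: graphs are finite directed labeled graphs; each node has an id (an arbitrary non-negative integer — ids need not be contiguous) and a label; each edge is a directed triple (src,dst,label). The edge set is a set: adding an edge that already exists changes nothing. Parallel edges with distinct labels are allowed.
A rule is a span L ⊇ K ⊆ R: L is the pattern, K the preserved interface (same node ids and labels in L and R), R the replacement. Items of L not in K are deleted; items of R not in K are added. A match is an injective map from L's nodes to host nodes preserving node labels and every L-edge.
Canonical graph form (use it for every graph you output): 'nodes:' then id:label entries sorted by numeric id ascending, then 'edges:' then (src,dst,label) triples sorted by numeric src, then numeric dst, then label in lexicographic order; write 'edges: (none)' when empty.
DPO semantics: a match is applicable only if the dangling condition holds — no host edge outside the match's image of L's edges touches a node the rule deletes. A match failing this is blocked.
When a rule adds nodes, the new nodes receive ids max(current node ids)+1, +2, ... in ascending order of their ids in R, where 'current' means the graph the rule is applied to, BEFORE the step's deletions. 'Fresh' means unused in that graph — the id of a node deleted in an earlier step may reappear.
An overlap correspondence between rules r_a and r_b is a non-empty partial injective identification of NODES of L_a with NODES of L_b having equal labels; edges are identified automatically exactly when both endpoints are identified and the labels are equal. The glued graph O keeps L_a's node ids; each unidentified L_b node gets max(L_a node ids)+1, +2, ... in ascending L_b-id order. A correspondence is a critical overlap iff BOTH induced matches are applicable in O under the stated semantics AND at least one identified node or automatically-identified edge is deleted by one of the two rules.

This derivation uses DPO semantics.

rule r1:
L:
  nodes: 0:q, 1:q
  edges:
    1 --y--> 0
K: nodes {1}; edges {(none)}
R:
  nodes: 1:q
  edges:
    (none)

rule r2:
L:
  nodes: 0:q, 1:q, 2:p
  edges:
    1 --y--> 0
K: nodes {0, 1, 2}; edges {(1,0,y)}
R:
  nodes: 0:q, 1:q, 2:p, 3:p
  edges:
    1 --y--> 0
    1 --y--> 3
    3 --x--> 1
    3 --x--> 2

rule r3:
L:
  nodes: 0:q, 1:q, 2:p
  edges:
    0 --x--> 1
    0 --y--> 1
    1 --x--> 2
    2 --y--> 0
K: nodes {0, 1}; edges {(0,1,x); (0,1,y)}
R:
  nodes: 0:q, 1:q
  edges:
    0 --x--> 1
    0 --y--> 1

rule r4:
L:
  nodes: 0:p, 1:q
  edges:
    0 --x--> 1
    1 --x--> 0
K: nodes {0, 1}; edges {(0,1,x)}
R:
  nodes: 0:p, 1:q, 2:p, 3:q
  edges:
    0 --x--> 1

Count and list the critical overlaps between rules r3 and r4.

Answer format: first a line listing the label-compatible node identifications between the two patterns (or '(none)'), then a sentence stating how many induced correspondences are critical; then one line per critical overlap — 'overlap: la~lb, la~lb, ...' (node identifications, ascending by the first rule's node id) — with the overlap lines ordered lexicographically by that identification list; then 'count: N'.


label-compatible node identifications between L(r3) and L(r4): 0~1, 1~1, 2~0
0 of the induced correspondences are critical overlaps of r3 and r4.
count: 0


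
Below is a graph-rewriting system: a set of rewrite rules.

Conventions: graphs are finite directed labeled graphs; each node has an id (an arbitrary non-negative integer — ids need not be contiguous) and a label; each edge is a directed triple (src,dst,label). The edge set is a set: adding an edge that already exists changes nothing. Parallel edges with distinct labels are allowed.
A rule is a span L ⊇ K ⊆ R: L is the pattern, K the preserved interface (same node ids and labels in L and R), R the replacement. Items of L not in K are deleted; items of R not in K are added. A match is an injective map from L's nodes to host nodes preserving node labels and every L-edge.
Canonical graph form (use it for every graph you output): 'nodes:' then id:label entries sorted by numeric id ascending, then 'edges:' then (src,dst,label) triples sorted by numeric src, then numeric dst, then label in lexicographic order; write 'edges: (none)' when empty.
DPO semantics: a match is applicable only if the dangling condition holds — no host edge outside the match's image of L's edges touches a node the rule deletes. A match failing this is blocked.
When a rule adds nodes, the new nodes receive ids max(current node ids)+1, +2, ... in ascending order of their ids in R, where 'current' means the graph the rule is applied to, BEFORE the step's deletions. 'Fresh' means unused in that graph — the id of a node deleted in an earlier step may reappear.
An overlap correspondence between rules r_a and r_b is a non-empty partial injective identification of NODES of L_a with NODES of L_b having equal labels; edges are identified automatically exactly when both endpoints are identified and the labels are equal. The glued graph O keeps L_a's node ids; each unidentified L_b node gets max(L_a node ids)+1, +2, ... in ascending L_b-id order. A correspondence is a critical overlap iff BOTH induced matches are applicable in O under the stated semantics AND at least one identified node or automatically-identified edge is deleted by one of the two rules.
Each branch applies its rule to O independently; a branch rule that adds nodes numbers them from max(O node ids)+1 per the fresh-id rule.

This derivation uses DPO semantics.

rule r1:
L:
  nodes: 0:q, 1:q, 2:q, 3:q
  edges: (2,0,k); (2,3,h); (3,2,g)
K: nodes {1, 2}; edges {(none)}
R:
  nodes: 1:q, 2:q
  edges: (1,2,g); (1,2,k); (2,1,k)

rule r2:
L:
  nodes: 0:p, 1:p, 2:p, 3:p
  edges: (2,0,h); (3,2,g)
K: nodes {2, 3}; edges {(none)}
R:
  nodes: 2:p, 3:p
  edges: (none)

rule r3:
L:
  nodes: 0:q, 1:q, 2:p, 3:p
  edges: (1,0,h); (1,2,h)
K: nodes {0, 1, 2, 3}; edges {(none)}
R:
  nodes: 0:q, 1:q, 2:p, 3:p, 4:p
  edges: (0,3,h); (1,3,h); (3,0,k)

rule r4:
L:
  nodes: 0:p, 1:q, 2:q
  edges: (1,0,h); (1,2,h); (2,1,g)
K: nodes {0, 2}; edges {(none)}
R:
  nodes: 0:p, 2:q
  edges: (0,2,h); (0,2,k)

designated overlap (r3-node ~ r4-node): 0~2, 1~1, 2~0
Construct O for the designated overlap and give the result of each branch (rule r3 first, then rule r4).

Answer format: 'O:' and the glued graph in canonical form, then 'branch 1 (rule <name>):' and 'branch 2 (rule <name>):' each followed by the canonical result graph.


O:
nodes: 0:q, 1:q, 2:p, 3:p
edges: (0,1,g); (1,0,h); (1,2,h)
branch 1 (rule r3):
nodes: 0:q, 1:q, 2:p, 3:p, 4:p
edges: (0,1,g); (0,3,h); (1,3,h); (3,0,k)
branch 2 (rule r4):
nodes: 0:q, 2:p, 3:p
edges: (2,0,h); (2,0,k)


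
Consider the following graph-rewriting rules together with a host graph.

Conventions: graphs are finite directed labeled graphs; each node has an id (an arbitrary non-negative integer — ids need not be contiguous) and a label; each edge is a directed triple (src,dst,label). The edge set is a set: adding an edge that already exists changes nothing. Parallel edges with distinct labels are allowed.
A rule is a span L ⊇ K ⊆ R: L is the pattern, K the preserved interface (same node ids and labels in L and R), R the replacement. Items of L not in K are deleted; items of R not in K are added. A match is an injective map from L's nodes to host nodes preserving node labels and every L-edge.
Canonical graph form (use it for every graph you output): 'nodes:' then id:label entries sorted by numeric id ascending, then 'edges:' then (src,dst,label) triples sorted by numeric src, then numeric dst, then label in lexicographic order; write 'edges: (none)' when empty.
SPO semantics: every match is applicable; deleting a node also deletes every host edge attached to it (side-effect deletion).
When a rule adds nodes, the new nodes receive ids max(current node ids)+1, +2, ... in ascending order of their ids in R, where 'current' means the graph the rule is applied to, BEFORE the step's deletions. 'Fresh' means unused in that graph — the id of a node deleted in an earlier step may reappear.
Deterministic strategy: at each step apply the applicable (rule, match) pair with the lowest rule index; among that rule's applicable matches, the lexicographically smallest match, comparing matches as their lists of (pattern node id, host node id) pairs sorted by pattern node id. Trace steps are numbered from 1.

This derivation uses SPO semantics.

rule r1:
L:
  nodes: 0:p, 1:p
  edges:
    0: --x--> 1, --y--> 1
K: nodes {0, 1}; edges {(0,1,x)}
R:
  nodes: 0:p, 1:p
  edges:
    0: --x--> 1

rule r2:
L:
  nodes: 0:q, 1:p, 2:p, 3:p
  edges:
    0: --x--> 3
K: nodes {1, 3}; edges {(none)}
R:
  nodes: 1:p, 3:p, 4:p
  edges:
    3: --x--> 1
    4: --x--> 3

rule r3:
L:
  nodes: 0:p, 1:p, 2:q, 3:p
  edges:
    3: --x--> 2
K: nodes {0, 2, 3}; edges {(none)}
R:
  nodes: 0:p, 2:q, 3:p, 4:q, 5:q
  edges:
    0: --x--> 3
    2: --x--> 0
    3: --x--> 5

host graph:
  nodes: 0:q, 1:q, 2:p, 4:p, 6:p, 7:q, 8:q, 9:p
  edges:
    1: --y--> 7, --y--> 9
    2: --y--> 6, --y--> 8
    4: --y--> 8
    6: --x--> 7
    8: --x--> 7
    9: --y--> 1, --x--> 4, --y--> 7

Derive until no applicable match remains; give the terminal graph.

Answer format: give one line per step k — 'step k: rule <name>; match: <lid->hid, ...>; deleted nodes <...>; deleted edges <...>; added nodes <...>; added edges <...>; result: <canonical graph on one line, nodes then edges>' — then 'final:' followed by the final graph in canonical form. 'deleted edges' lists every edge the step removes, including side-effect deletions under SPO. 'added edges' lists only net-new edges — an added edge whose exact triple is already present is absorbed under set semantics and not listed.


step 1: rule r3; match: 0->2, 1->4, 2->7, 3->6; deleted nodes 4; deleted edges (4,8,y); (6,7,x); (9,4,x); added nodes 10, 11; added edges (2,6,x); (6,11,x); (7,2,x); result: nodes: 0:q, 1:q, 2:p, 6:p, 7:q, 8:q, 9:p, 10:q, 11:q edges: (1,7,y); (1,9,y); (2,6,x); (2,6,y); (2,8,y); (6,11,x); (7,2,x); (8,7,x); (9,1,y); (9,7,y)
step 2: rule r1; match: 0->2, 1->6; deleted nodes (none); deleted edges (2,6,y); added nodes (none); added edges (none); result: nodes: 0:q, 1:q, 2:p, 6:p, 7:q, 8:q, 9:p, 10:q, 11:q edges: (1,7,y); (1,9,y); (2,6,x); (2,8,y); (6,11,x); (7,2,x); (8,7,x); (9,1,y); (9,7,y)
step 3: rule r2; match: 0->7, 1->6, 2->9, 3->2; deleted nodes 7, 9; deleted edges (1,7,y); (1,9,y); (7,2,x); (8,7,x); (9,1,y); (9,7,y); added nodes 12; added edges (12,2,x); result: nodes: 0:q, 1:q, 2:p, 6:p, 8:q, 10:q, 11:q, 12:p edges: (2,6,x); (2,8,y); (6,11,x); (12,2,x)
step 4: rule r3; match: 0->2, 1->12, 2->11, 3->6; deleted nodes 12; deleted edges (6,11,x); (12,2,x); added nodes 13, 14; added edges (6,14,x); (11,2,x); result: nodes: 0:q, 1:q, 2:p, 6:p, 8:q, 10:q, 11:q, 13:q, 14:q edges: (2,6,x); (2,8,y); (6,14,x); (11,2,x)
final:
nodes: 0:q, 1:q, 2:p, 6:p, 8:q, 10:q, 11:q, 13:q, 14:q
edges: (2,6,x); (2,8,y); (6,14,x); (11,2,x)
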